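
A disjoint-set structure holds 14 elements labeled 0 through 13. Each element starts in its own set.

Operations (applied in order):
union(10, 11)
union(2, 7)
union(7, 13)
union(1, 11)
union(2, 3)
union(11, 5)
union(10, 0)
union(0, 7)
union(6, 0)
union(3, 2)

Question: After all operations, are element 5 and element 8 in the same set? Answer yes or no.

Answer: no

Derivation:
Step 1: union(10, 11) -> merged; set of 10 now {10, 11}
Step 2: union(2, 7) -> merged; set of 2 now {2, 7}
Step 3: union(7, 13) -> merged; set of 7 now {2, 7, 13}
Step 4: union(1, 11) -> merged; set of 1 now {1, 10, 11}
Step 5: union(2, 3) -> merged; set of 2 now {2, 3, 7, 13}
Step 6: union(11, 5) -> merged; set of 11 now {1, 5, 10, 11}
Step 7: union(10, 0) -> merged; set of 10 now {0, 1, 5, 10, 11}
Step 8: union(0, 7) -> merged; set of 0 now {0, 1, 2, 3, 5, 7, 10, 11, 13}
Step 9: union(6, 0) -> merged; set of 6 now {0, 1, 2, 3, 5, 6, 7, 10, 11, 13}
Step 10: union(3, 2) -> already same set; set of 3 now {0, 1, 2, 3, 5, 6, 7, 10, 11, 13}
Set of 5: {0, 1, 2, 3, 5, 6, 7, 10, 11, 13}; 8 is not a member.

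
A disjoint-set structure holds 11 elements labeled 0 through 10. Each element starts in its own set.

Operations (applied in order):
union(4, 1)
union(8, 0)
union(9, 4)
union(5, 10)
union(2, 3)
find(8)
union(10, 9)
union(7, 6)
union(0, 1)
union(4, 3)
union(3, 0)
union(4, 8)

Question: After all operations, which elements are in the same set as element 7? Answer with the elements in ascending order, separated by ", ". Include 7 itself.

Answer: 6, 7

Derivation:
Step 1: union(4, 1) -> merged; set of 4 now {1, 4}
Step 2: union(8, 0) -> merged; set of 8 now {0, 8}
Step 3: union(9, 4) -> merged; set of 9 now {1, 4, 9}
Step 4: union(5, 10) -> merged; set of 5 now {5, 10}
Step 5: union(2, 3) -> merged; set of 2 now {2, 3}
Step 6: find(8) -> no change; set of 8 is {0, 8}
Step 7: union(10, 9) -> merged; set of 10 now {1, 4, 5, 9, 10}
Step 8: union(7, 6) -> merged; set of 7 now {6, 7}
Step 9: union(0, 1) -> merged; set of 0 now {0, 1, 4, 5, 8, 9, 10}
Step 10: union(4, 3) -> merged; set of 4 now {0, 1, 2, 3, 4, 5, 8, 9, 10}
Step 11: union(3, 0) -> already same set; set of 3 now {0, 1, 2, 3, 4, 5, 8, 9, 10}
Step 12: union(4, 8) -> already same set; set of 4 now {0, 1, 2, 3, 4, 5, 8, 9, 10}
Component of 7: {6, 7}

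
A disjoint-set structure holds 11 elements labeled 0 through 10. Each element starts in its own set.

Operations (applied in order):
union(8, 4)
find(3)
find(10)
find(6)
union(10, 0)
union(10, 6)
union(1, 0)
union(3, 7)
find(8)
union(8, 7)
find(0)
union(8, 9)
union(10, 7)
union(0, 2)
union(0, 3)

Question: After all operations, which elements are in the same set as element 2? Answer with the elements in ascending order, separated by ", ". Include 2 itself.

Answer: 0, 1, 2, 3, 4, 6, 7, 8, 9, 10

Derivation:
Step 1: union(8, 4) -> merged; set of 8 now {4, 8}
Step 2: find(3) -> no change; set of 3 is {3}
Step 3: find(10) -> no change; set of 10 is {10}
Step 4: find(6) -> no change; set of 6 is {6}
Step 5: union(10, 0) -> merged; set of 10 now {0, 10}
Step 6: union(10, 6) -> merged; set of 10 now {0, 6, 10}
Step 7: union(1, 0) -> merged; set of 1 now {0, 1, 6, 10}
Step 8: union(3, 7) -> merged; set of 3 now {3, 7}
Step 9: find(8) -> no change; set of 8 is {4, 8}
Step 10: union(8, 7) -> merged; set of 8 now {3, 4, 7, 8}
Step 11: find(0) -> no change; set of 0 is {0, 1, 6, 10}
Step 12: union(8, 9) -> merged; set of 8 now {3, 4, 7, 8, 9}
Step 13: union(10, 7) -> merged; set of 10 now {0, 1, 3, 4, 6, 7, 8, 9, 10}
Step 14: union(0, 2) -> merged; set of 0 now {0, 1, 2, 3, 4, 6, 7, 8, 9, 10}
Step 15: union(0, 3) -> already same set; set of 0 now {0, 1, 2, 3, 4, 6, 7, 8, 9, 10}
Component of 2: {0, 1, 2, 3, 4, 6, 7, 8, 9, 10}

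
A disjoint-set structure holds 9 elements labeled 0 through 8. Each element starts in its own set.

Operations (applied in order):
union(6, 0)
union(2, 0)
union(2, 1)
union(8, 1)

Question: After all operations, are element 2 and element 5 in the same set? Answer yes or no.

Step 1: union(6, 0) -> merged; set of 6 now {0, 6}
Step 2: union(2, 0) -> merged; set of 2 now {0, 2, 6}
Step 3: union(2, 1) -> merged; set of 2 now {0, 1, 2, 6}
Step 4: union(8, 1) -> merged; set of 8 now {0, 1, 2, 6, 8}
Set of 2: {0, 1, 2, 6, 8}; 5 is not a member.

Answer: no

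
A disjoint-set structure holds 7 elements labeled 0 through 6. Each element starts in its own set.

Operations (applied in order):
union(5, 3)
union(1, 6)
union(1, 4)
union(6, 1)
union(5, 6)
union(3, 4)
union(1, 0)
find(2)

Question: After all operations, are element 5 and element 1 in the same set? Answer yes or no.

Answer: yes

Derivation:
Step 1: union(5, 3) -> merged; set of 5 now {3, 5}
Step 2: union(1, 6) -> merged; set of 1 now {1, 6}
Step 3: union(1, 4) -> merged; set of 1 now {1, 4, 6}
Step 4: union(6, 1) -> already same set; set of 6 now {1, 4, 6}
Step 5: union(5, 6) -> merged; set of 5 now {1, 3, 4, 5, 6}
Step 6: union(3, 4) -> already same set; set of 3 now {1, 3, 4, 5, 6}
Step 7: union(1, 0) -> merged; set of 1 now {0, 1, 3, 4, 5, 6}
Step 8: find(2) -> no change; set of 2 is {2}
Set of 5: {0, 1, 3, 4, 5, 6}; 1 is a member.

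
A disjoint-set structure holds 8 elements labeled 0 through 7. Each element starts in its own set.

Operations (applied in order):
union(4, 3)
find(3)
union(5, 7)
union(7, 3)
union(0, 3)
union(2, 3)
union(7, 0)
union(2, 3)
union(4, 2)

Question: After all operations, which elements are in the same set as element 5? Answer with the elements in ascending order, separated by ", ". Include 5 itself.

Step 1: union(4, 3) -> merged; set of 4 now {3, 4}
Step 2: find(3) -> no change; set of 3 is {3, 4}
Step 3: union(5, 7) -> merged; set of 5 now {5, 7}
Step 4: union(7, 3) -> merged; set of 7 now {3, 4, 5, 7}
Step 5: union(0, 3) -> merged; set of 0 now {0, 3, 4, 5, 7}
Step 6: union(2, 3) -> merged; set of 2 now {0, 2, 3, 4, 5, 7}
Step 7: union(7, 0) -> already same set; set of 7 now {0, 2, 3, 4, 5, 7}
Step 8: union(2, 3) -> already same set; set of 2 now {0, 2, 3, 4, 5, 7}
Step 9: union(4, 2) -> already same set; set of 4 now {0, 2, 3, 4, 5, 7}
Component of 5: {0, 2, 3, 4, 5, 7}

Answer: 0, 2, 3, 4, 5, 7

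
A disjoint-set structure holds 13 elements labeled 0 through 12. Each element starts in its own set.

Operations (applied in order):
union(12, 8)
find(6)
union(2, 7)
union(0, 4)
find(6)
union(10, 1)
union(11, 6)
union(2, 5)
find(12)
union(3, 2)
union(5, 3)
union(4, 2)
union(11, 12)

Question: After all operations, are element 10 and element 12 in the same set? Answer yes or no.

Step 1: union(12, 8) -> merged; set of 12 now {8, 12}
Step 2: find(6) -> no change; set of 6 is {6}
Step 3: union(2, 7) -> merged; set of 2 now {2, 7}
Step 4: union(0, 4) -> merged; set of 0 now {0, 4}
Step 5: find(6) -> no change; set of 6 is {6}
Step 6: union(10, 1) -> merged; set of 10 now {1, 10}
Step 7: union(11, 6) -> merged; set of 11 now {6, 11}
Step 8: union(2, 5) -> merged; set of 2 now {2, 5, 7}
Step 9: find(12) -> no change; set of 12 is {8, 12}
Step 10: union(3, 2) -> merged; set of 3 now {2, 3, 5, 7}
Step 11: union(5, 3) -> already same set; set of 5 now {2, 3, 5, 7}
Step 12: union(4, 2) -> merged; set of 4 now {0, 2, 3, 4, 5, 7}
Step 13: union(11, 12) -> merged; set of 11 now {6, 8, 11, 12}
Set of 10: {1, 10}; 12 is not a member.

Answer: no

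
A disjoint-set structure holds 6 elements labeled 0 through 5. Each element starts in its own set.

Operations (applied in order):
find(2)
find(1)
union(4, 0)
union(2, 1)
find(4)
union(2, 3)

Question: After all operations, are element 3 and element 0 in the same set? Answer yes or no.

Step 1: find(2) -> no change; set of 2 is {2}
Step 2: find(1) -> no change; set of 1 is {1}
Step 3: union(4, 0) -> merged; set of 4 now {0, 4}
Step 4: union(2, 1) -> merged; set of 2 now {1, 2}
Step 5: find(4) -> no change; set of 4 is {0, 4}
Step 6: union(2, 3) -> merged; set of 2 now {1, 2, 3}
Set of 3: {1, 2, 3}; 0 is not a member.

Answer: no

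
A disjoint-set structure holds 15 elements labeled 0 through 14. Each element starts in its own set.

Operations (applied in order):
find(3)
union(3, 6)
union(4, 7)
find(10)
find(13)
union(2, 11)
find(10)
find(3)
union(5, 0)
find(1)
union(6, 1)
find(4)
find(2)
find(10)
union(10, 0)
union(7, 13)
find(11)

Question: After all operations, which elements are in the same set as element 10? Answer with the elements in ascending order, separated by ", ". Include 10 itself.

Step 1: find(3) -> no change; set of 3 is {3}
Step 2: union(3, 6) -> merged; set of 3 now {3, 6}
Step 3: union(4, 7) -> merged; set of 4 now {4, 7}
Step 4: find(10) -> no change; set of 10 is {10}
Step 5: find(13) -> no change; set of 13 is {13}
Step 6: union(2, 11) -> merged; set of 2 now {2, 11}
Step 7: find(10) -> no change; set of 10 is {10}
Step 8: find(3) -> no change; set of 3 is {3, 6}
Step 9: union(5, 0) -> merged; set of 5 now {0, 5}
Step 10: find(1) -> no change; set of 1 is {1}
Step 11: union(6, 1) -> merged; set of 6 now {1, 3, 6}
Step 12: find(4) -> no change; set of 4 is {4, 7}
Step 13: find(2) -> no change; set of 2 is {2, 11}
Step 14: find(10) -> no change; set of 10 is {10}
Step 15: union(10, 0) -> merged; set of 10 now {0, 5, 10}
Step 16: union(7, 13) -> merged; set of 7 now {4, 7, 13}
Step 17: find(11) -> no change; set of 11 is {2, 11}
Component of 10: {0, 5, 10}

Answer: 0, 5, 10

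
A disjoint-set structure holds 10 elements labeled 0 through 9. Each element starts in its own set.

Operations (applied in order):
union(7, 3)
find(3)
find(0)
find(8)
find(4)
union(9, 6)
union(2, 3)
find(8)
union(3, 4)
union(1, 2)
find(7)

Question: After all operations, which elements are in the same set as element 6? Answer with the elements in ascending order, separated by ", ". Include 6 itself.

Answer: 6, 9

Derivation:
Step 1: union(7, 3) -> merged; set of 7 now {3, 7}
Step 2: find(3) -> no change; set of 3 is {3, 7}
Step 3: find(0) -> no change; set of 0 is {0}
Step 4: find(8) -> no change; set of 8 is {8}
Step 5: find(4) -> no change; set of 4 is {4}
Step 6: union(9, 6) -> merged; set of 9 now {6, 9}
Step 7: union(2, 3) -> merged; set of 2 now {2, 3, 7}
Step 8: find(8) -> no change; set of 8 is {8}
Step 9: union(3, 4) -> merged; set of 3 now {2, 3, 4, 7}
Step 10: union(1, 2) -> merged; set of 1 now {1, 2, 3, 4, 7}
Step 11: find(7) -> no change; set of 7 is {1, 2, 3, 4, 7}
Component of 6: {6, 9}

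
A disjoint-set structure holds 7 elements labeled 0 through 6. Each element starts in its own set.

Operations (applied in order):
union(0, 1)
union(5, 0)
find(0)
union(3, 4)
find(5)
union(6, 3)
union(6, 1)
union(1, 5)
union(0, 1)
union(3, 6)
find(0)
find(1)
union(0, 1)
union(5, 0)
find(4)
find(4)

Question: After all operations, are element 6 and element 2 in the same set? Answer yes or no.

Answer: no

Derivation:
Step 1: union(0, 1) -> merged; set of 0 now {0, 1}
Step 2: union(5, 0) -> merged; set of 5 now {0, 1, 5}
Step 3: find(0) -> no change; set of 0 is {0, 1, 5}
Step 4: union(3, 4) -> merged; set of 3 now {3, 4}
Step 5: find(5) -> no change; set of 5 is {0, 1, 5}
Step 6: union(6, 3) -> merged; set of 6 now {3, 4, 6}
Step 7: union(6, 1) -> merged; set of 6 now {0, 1, 3, 4, 5, 6}
Step 8: union(1, 5) -> already same set; set of 1 now {0, 1, 3, 4, 5, 6}
Step 9: union(0, 1) -> already same set; set of 0 now {0, 1, 3, 4, 5, 6}
Step 10: union(3, 6) -> already same set; set of 3 now {0, 1, 3, 4, 5, 6}
Step 11: find(0) -> no change; set of 0 is {0, 1, 3, 4, 5, 6}
Step 12: find(1) -> no change; set of 1 is {0, 1, 3, 4, 5, 6}
Step 13: union(0, 1) -> already same set; set of 0 now {0, 1, 3, 4, 5, 6}
Step 14: union(5, 0) -> already same set; set of 5 now {0, 1, 3, 4, 5, 6}
Step 15: find(4) -> no change; set of 4 is {0, 1, 3, 4, 5, 6}
Step 16: find(4) -> no change; set of 4 is {0, 1, 3, 4, 5, 6}
Set of 6: {0, 1, 3, 4, 5, 6}; 2 is not a member.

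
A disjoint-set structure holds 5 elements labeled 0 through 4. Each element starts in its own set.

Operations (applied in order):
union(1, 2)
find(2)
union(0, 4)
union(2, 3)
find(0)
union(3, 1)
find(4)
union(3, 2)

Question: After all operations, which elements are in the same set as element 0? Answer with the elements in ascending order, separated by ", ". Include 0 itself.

Answer: 0, 4

Derivation:
Step 1: union(1, 2) -> merged; set of 1 now {1, 2}
Step 2: find(2) -> no change; set of 2 is {1, 2}
Step 3: union(0, 4) -> merged; set of 0 now {0, 4}
Step 4: union(2, 3) -> merged; set of 2 now {1, 2, 3}
Step 5: find(0) -> no change; set of 0 is {0, 4}
Step 6: union(3, 1) -> already same set; set of 3 now {1, 2, 3}
Step 7: find(4) -> no change; set of 4 is {0, 4}
Step 8: union(3, 2) -> already same set; set of 3 now {1, 2, 3}
Component of 0: {0, 4}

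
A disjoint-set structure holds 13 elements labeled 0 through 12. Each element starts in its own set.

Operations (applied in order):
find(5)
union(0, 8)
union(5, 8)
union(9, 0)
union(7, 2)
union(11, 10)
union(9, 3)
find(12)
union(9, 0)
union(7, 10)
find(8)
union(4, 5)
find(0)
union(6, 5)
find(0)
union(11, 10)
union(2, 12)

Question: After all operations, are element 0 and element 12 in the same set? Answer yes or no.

Step 1: find(5) -> no change; set of 5 is {5}
Step 2: union(0, 8) -> merged; set of 0 now {0, 8}
Step 3: union(5, 8) -> merged; set of 5 now {0, 5, 8}
Step 4: union(9, 0) -> merged; set of 9 now {0, 5, 8, 9}
Step 5: union(7, 2) -> merged; set of 7 now {2, 7}
Step 6: union(11, 10) -> merged; set of 11 now {10, 11}
Step 7: union(9, 3) -> merged; set of 9 now {0, 3, 5, 8, 9}
Step 8: find(12) -> no change; set of 12 is {12}
Step 9: union(9, 0) -> already same set; set of 9 now {0, 3, 5, 8, 9}
Step 10: union(7, 10) -> merged; set of 7 now {2, 7, 10, 11}
Step 11: find(8) -> no change; set of 8 is {0, 3, 5, 8, 9}
Step 12: union(4, 5) -> merged; set of 4 now {0, 3, 4, 5, 8, 9}
Step 13: find(0) -> no change; set of 0 is {0, 3, 4, 5, 8, 9}
Step 14: union(6, 5) -> merged; set of 6 now {0, 3, 4, 5, 6, 8, 9}
Step 15: find(0) -> no change; set of 0 is {0, 3, 4, 5, 6, 8, 9}
Step 16: union(11, 10) -> already same set; set of 11 now {2, 7, 10, 11}
Step 17: union(2, 12) -> merged; set of 2 now {2, 7, 10, 11, 12}
Set of 0: {0, 3, 4, 5, 6, 8, 9}; 12 is not a member.

Answer: no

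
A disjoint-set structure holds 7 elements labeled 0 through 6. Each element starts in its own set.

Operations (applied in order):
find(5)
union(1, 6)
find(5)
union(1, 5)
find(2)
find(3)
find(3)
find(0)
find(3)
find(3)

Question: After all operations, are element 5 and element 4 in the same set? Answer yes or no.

Answer: no

Derivation:
Step 1: find(5) -> no change; set of 5 is {5}
Step 2: union(1, 6) -> merged; set of 1 now {1, 6}
Step 3: find(5) -> no change; set of 5 is {5}
Step 4: union(1, 5) -> merged; set of 1 now {1, 5, 6}
Step 5: find(2) -> no change; set of 2 is {2}
Step 6: find(3) -> no change; set of 3 is {3}
Step 7: find(3) -> no change; set of 3 is {3}
Step 8: find(0) -> no change; set of 0 is {0}
Step 9: find(3) -> no change; set of 3 is {3}
Step 10: find(3) -> no change; set of 3 is {3}
Set of 5: {1, 5, 6}; 4 is not a member.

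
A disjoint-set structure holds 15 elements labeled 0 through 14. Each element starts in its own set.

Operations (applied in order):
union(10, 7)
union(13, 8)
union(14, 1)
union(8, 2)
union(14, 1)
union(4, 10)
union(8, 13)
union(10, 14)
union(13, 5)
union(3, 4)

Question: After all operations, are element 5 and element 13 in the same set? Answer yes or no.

Answer: yes

Derivation:
Step 1: union(10, 7) -> merged; set of 10 now {7, 10}
Step 2: union(13, 8) -> merged; set of 13 now {8, 13}
Step 3: union(14, 1) -> merged; set of 14 now {1, 14}
Step 4: union(8, 2) -> merged; set of 8 now {2, 8, 13}
Step 5: union(14, 1) -> already same set; set of 14 now {1, 14}
Step 6: union(4, 10) -> merged; set of 4 now {4, 7, 10}
Step 7: union(8, 13) -> already same set; set of 8 now {2, 8, 13}
Step 8: union(10, 14) -> merged; set of 10 now {1, 4, 7, 10, 14}
Step 9: union(13, 5) -> merged; set of 13 now {2, 5, 8, 13}
Step 10: union(3, 4) -> merged; set of 3 now {1, 3, 4, 7, 10, 14}
Set of 5: {2, 5, 8, 13}; 13 is a member.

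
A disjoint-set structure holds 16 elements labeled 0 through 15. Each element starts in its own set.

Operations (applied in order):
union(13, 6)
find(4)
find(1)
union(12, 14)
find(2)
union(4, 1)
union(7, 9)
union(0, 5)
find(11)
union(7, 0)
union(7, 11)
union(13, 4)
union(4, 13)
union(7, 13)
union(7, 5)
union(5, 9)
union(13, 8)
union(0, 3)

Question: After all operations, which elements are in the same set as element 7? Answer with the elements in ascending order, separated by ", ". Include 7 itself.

Answer: 0, 1, 3, 4, 5, 6, 7, 8, 9, 11, 13

Derivation:
Step 1: union(13, 6) -> merged; set of 13 now {6, 13}
Step 2: find(4) -> no change; set of 4 is {4}
Step 3: find(1) -> no change; set of 1 is {1}
Step 4: union(12, 14) -> merged; set of 12 now {12, 14}
Step 5: find(2) -> no change; set of 2 is {2}
Step 6: union(4, 1) -> merged; set of 4 now {1, 4}
Step 7: union(7, 9) -> merged; set of 7 now {7, 9}
Step 8: union(0, 5) -> merged; set of 0 now {0, 5}
Step 9: find(11) -> no change; set of 11 is {11}
Step 10: union(7, 0) -> merged; set of 7 now {0, 5, 7, 9}
Step 11: union(7, 11) -> merged; set of 7 now {0, 5, 7, 9, 11}
Step 12: union(13, 4) -> merged; set of 13 now {1, 4, 6, 13}
Step 13: union(4, 13) -> already same set; set of 4 now {1, 4, 6, 13}
Step 14: union(7, 13) -> merged; set of 7 now {0, 1, 4, 5, 6, 7, 9, 11, 13}
Step 15: union(7, 5) -> already same set; set of 7 now {0, 1, 4, 5, 6, 7, 9, 11, 13}
Step 16: union(5, 9) -> already same set; set of 5 now {0, 1, 4, 5, 6, 7, 9, 11, 13}
Step 17: union(13, 8) -> merged; set of 13 now {0, 1, 4, 5, 6, 7, 8, 9, 11, 13}
Step 18: union(0, 3) -> merged; set of 0 now {0, 1, 3, 4, 5, 6, 7, 8, 9, 11, 13}
Component of 7: {0, 1, 3, 4, 5, 6, 7, 8, 9, 11, 13}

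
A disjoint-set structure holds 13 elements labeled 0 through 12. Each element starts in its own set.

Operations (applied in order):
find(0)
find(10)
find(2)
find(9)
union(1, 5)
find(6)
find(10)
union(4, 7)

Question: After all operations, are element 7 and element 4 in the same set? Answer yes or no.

Answer: yes

Derivation:
Step 1: find(0) -> no change; set of 0 is {0}
Step 2: find(10) -> no change; set of 10 is {10}
Step 3: find(2) -> no change; set of 2 is {2}
Step 4: find(9) -> no change; set of 9 is {9}
Step 5: union(1, 5) -> merged; set of 1 now {1, 5}
Step 6: find(6) -> no change; set of 6 is {6}
Step 7: find(10) -> no change; set of 10 is {10}
Step 8: union(4, 7) -> merged; set of 4 now {4, 7}
Set of 7: {4, 7}; 4 is a member.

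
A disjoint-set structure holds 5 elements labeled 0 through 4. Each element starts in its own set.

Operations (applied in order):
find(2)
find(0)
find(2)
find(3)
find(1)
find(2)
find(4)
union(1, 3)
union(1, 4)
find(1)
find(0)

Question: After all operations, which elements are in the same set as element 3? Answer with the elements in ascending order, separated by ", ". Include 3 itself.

Step 1: find(2) -> no change; set of 2 is {2}
Step 2: find(0) -> no change; set of 0 is {0}
Step 3: find(2) -> no change; set of 2 is {2}
Step 4: find(3) -> no change; set of 3 is {3}
Step 5: find(1) -> no change; set of 1 is {1}
Step 6: find(2) -> no change; set of 2 is {2}
Step 7: find(4) -> no change; set of 4 is {4}
Step 8: union(1, 3) -> merged; set of 1 now {1, 3}
Step 9: union(1, 4) -> merged; set of 1 now {1, 3, 4}
Step 10: find(1) -> no change; set of 1 is {1, 3, 4}
Step 11: find(0) -> no change; set of 0 is {0}
Component of 3: {1, 3, 4}

Answer: 1, 3, 4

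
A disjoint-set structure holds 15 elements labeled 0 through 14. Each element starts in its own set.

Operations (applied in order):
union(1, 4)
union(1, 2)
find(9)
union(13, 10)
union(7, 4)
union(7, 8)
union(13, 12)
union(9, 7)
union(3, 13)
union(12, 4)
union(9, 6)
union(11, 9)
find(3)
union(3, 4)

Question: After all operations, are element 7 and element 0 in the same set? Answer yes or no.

Step 1: union(1, 4) -> merged; set of 1 now {1, 4}
Step 2: union(1, 2) -> merged; set of 1 now {1, 2, 4}
Step 3: find(9) -> no change; set of 9 is {9}
Step 4: union(13, 10) -> merged; set of 13 now {10, 13}
Step 5: union(7, 4) -> merged; set of 7 now {1, 2, 4, 7}
Step 6: union(7, 8) -> merged; set of 7 now {1, 2, 4, 7, 8}
Step 7: union(13, 12) -> merged; set of 13 now {10, 12, 13}
Step 8: union(9, 7) -> merged; set of 9 now {1, 2, 4, 7, 8, 9}
Step 9: union(3, 13) -> merged; set of 3 now {3, 10, 12, 13}
Step 10: union(12, 4) -> merged; set of 12 now {1, 2, 3, 4, 7, 8, 9, 10, 12, 13}
Step 11: union(9, 6) -> merged; set of 9 now {1, 2, 3, 4, 6, 7, 8, 9, 10, 12, 13}
Step 12: union(11, 9) -> merged; set of 11 now {1, 2, 3, 4, 6, 7, 8, 9, 10, 11, 12, 13}
Step 13: find(3) -> no change; set of 3 is {1, 2, 3, 4, 6, 7, 8, 9, 10, 11, 12, 13}
Step 14: union(3, 4) -> already same set; set of 3 now {1, 2, 3, 4, 6, 7, 8, 9, 10, 11, 12, 13}
Set of 7: {1, 2, 3, 4, 6, 7, 8, 9, 10, 11, 12, 13}; 0 is not a member.

Answer: no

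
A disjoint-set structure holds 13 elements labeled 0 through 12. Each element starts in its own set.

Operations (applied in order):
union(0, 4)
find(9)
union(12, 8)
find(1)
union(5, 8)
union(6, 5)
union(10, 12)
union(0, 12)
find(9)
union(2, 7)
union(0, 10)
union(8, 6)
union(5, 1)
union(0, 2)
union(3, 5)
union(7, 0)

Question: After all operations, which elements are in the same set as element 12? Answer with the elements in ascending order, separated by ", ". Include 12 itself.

Step 1: union(0, 4) -> merged; set of 0 now {0, 4}
Step 2: find(9) -> no change; set of 9 is {9}
Step 3: union(12, 8) -> merged; set of 12 now {8, 12}
Step 4: find(1) -> no change; set of 1 is {1}
Step 5: union(5, 8) -> merged; set of 5 now {5, 8, 12}
Step 6: union(6, 5) -> merged; set of 6 now {5, 6, 8, 12}
Step 7: union(10, 12) -> merged; set of 10 now {5, 6, 8, 10, 12}
Step 8: union(0, 12) -> merged; set of 0 now {0, 4, 5, 6, 8, 10, 12}
Step 9: find(9) -> no change; set of 9 is {9}
Step 10: union(2, 7) -> merged; set of 2 now {2, 7}
Step 11: union(0, 10) -> already same set; set of 0 now {0, 4, 5, 6, 8, 10, 12}
Step 12: union(8, 6) -> already same set; set of 8 now {0, 4, 5, 6, 8, 10, 12}
Step 13: union(5, 1) -> merged; set of 5 now {0, 1, 4, 5, 6, 8, 10, 12}
Step 14: union(0, 2) -> merged; set of 0 now {0, 1, 2, 4, 5, 6, 7, 8, 10, 12}
Step 15: union(3, 5) -> merged; set of 3 now {0, 1, 2, 3, 4, 5, 6, 7, 8, 10, 12}
Step 16: union(7, 0) -> already same set; set of 7 now {0, 1, 2, 3, 4, 5, 6, 7, 8, 10, 12}
Component of 12: {0, 1, 2, 3, 4, 5, 6, 7, 8, 10, 12}

Answer: 0, 1, 2, 3, 4, 5, 6, 7, 8, 10, 12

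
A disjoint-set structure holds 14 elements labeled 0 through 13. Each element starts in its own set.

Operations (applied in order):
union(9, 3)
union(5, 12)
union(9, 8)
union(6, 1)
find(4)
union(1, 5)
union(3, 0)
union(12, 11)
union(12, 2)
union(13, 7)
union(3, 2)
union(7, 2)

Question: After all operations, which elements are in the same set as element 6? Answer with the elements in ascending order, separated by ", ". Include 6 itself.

Step 1: union(9, 3) -> merged; set of 9 now {3, 9}
Step 2: union(5, 12) -> merged; set of 5 now {5, 12}
Step 3: union(9, 8) -> merged; set of 9 now {3, 8, 9}
Step 4: union(6, 1) -> merged; set of 6 now {1, 6}
Step 5: find(4) -> no change; set of 4 is {4}
Step 6: union(1, 5) -> merged; set of 1 now {1, 5, 6, 12}
Step 7: union(3, 0) -> merged; set of 3 now {0, 3, 8, 9}
Step 8: union(12, 11) -> merged; set of 12 now {1, 5, 6, 11, 12}
Step 9: union(12, 2) -> merged; set of 12 now {1, 2, 5, 6, 11, 12}
Step 10: union(13, 7) -> merged; set of 13 now {7, 13}
Step 11: union(3, 2) -> merged; set of 3 now {0, 1, 2, 3, 5, 6, 8, 9, 11, 12}
Step 12: union(7, 2) -> merged; set of 7 now {0, 1, 2, 3, 5, 6, 7, 8, 9, 11, 12, 13}
Component of 6: {0, 1, 2, 3, 5, 6, 7, 8, 9, 11, 12, 13}

Answer: 0, 1, 2, 3, 5, 6, 7, 8, 9, 11, 12, 13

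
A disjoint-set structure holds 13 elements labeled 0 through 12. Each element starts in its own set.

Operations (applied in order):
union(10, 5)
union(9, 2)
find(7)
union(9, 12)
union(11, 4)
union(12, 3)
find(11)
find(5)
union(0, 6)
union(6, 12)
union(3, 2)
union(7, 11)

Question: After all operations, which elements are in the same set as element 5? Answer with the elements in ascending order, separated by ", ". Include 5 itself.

Answer: 5, 10

Derivation:
Step 1: union(10, 5) -> merged; set of 10 now {5, 10}
Step 2: union(9, 2) -> merged; set of 9 now {2, 9}
Step 3: find(7) -> no change; set of 7 is {7}
Step 4: union(9, 12) -> merged; set of 9 now {2, 9, 12}
Step 5: union(11, 4) -> merged; set of 11 now {4, 11}
Step 6: union(12, 3) -> merged; set of 12 now {2, 3, 9, 12}
Step 7: find(11) -> no change; set of 11 is {4, 11}
Step 8: find(5) -> no change; set of 5 is {5, 10}
Step 9: union(0, 6) -> merged; set of 0 now {0, 6}
Step 10: union(6, 12) -> merged; set of 6 now {0, 2, 3, 6, 9, 12}
Step 11: union(3, 2) -> already same set; set of 3 now {0, 2, 3, 6, 9, 12}
Step 12: union(7, 11) -> merged; set of 7 now {4, 7, 11}
Component of 5: {5, 10}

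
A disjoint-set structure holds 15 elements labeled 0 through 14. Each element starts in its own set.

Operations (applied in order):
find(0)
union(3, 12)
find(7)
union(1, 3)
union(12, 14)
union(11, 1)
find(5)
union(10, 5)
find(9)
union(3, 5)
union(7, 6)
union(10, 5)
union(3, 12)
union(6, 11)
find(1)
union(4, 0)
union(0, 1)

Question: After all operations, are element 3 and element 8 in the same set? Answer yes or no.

Answer: no

Derivation:
Step 1: find(0) -> no change; set of 0 is {0}
Step 2: union(3, 12) -> merged; set of 3 now {3, 12}
Step 3: find(7) -> no change; set of 7 is {7}
Step 4: union(1, 3) -> merged; set of 1 now {1, 3, 12}
Step 5: union(12, 14) -> merged; set of 12 now {1, 3, 12, 14}
Step 6: union(11, 1) -> merged; set of 11 now {1, 3, 11, 12, 14}
Step 7: find(5) -> no change; set of 5 is {5}
Step 8: union(10, 5) -> merged; set of 10 now {5, 10}
Step 9: find(9) -> no change; set of 9 is {9}
Step 10: union(3, 5) -> merged; set of 3 now {1, 3, 5, 10, 11, 12, 14}
Step 11: union(7, 6) -> merged; set of 7 now {6, 7}
Step 12: union(10, 5) -> already same set; set of 10 now {1, 3, 5, 10, 11, 12, 14}
Step 13: union(3, 12) -> already same set; set of 3 now {1, 3, 5, 10, 11, 12, 14}
Step 14: union(6, 11) -> merged; set of 6 now {1, 3, 5, 6, 7, 10, 11, 12, 14}
Step 15: find(1) -> no change; set of 1 is {1, 3, 5, 6, 7, 10, 11, 12, 14}
Step 16: union(4, 0) -> merged; set of 4 now {0, 4}
Step 17: union(0, 1) -> merged; set of 0 now {0, 1, 3, 4, 5, 6, 7, 10, 11, 12, 14}
Set of 3: {0, 1, 3, 4, 5, 6, 7, 10, 11, 12, 14}; 8 is not a member.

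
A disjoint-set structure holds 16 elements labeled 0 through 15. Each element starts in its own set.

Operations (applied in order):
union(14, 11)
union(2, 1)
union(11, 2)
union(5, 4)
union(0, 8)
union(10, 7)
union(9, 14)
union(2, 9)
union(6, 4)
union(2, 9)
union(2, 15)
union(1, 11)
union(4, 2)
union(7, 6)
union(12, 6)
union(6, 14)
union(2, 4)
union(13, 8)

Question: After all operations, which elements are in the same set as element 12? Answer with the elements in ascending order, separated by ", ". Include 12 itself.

Step 1: union(14, 11) -> merged; set of 14 now {11, 14}
Step 2: union(2, 1) -> merged; set of 2 now {1, 2}
Step 3: union(11, 2) -> merged; set of 11 now {1, 2, 11, 14}
Step 4: union(5, 4) -> merged; set of 5 now {4, 5}
Step 5: union(0, 8) -> merged; set of 0 now {0, 8}
Step 6: union(10, 7) -> merged; set of 10 now {7, 10}
Step 7: union(9, 14) -> merged; set of 9 now {1, 2, 9, 11, 14}
Step 8: union(2, 9) -> already same set; set of 2 now {1, 2, 9, 11, 14}
Step 9: union(6, 4) -> merged; set of 6 now {4, 5, 6}
Step 10: union(2, 9) -> already same set; set of 2 now {1, 2, 9, 11, 14}
Step 11: union(2, 15) -> merged; set of 2 now {1, 2, 9, 11, 14, 15}
Step 12: union(1, 11) -> already same set; set of 1 now {1, 2, 9, 11, 14, 15}
Step 13: union(4, 2) -> merged; set of 4 now {1, 2, 4, 5, 6, 9, 11, 14, 15}
Step 14: union(7, 6) -> merged; set of 7 now {1, 2, 4, 5, 6, 7, 9, 10, 11, 14, 15}
Step 15: union(12, 6) -> merged; set of 12 now {1, 2, 4, 5, 6, 7, 9, 10, 11, 12, 14, 15}
Step 16: union(6, 14) -> already same set; set of 6 now {1, 2, 4, 5, 6, 7, 9, 10, 11, 12, 14, 15}
Step 17: union(2, 4) -> already same set; set of 2 now {1, 2, 4, 5, 6, 7, 9, 10, 11, 12, 14, 15}
Step 18: union(13, 8) -> merged; set of 13 now {0, 8, 13}
Component of 12: {1, 2, 4, 5, 6, 7, 9, 10, 11, 12, 14, 15}

Answer: 1, 2, 4, 5, 6, 7, 9, 10, 11, 12, 14, 15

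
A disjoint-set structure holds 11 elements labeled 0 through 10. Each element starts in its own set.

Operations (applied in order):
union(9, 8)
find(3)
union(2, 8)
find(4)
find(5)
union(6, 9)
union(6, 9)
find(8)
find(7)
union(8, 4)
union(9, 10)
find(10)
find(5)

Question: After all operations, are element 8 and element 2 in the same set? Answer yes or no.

Step 1: union(9, 8) -> merged; set of 9 now {8, 9}
Step 2: find(3) -> no change; set of 3 is {3}
Step 3: union(2, 8) -> merged; set of 2 now {2, 8, 9}
Step 4: find(4) -> no change; set of 4 is {4}
Step 5: find(5) -> no change; set of 5 is {5}
Step 6: union(6, 9) -> merged; set of 6 now {2, 6, 8, 9}
Step 7: union(6, 9) -> already same set; set of 6 now {2, 6, 8, 9}
Step 8: find(8) -> no change; set of 8 is {2, 6, 8, 9}
Step 9: find(7) -> no change; set of 7 is {7}
Step 10: union(8, 4) -> merged; set of 8 now {2, 4, 6, 8, 9}
Step 11: union(9, 10) -> merged; set of 9 now {2, 4, 6, 8, 9, 10}
Step 12: find(10) -> no change; set of 10 is {2, 4, 6, 8, 9, 10}
Step 13: find(5) -> no change; set of 5 is {5}
Set of 8: {2, 4, 6, 8, 9, 10}; 2 is a member.

Answer: yes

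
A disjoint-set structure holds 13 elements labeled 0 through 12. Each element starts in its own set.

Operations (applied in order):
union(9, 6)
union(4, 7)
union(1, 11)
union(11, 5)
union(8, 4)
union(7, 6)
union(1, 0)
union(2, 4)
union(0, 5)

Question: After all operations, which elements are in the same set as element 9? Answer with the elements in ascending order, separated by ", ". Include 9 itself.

Step 1: union(9, 6) -> merged; set of 9 now {6, 9}
Step 2: union(4, 7) -> merged; set of 4 now {4, 7}
Step 3: union(1, 11) -> merged; set of 1 now {1, 11}
Step 4: union(11, 5) -> merged; set of 11 now {1, 5, 11}
Step 5: union(8, 4) -> merged; set of 8 now {4, 7, 8}
Step 6: union(7, 6) -> merged; set of 7 now {4, 6, 7, 8, 9}
Step 7: union(1, 0) -> merged; set of 1 now {0, 1, 5, 11}
Step 8: union(2, 4) -> merged; set of 2 now {2, 4, 6, 7, 8, 9}
Step 9: union(0, 5) -> already same set; set of 0 now {0, 1, 5, 11}
Component of 9: {2, 4, 6, 7, 8, 9}

Answer: 2, 4, 6, 7, 8, 9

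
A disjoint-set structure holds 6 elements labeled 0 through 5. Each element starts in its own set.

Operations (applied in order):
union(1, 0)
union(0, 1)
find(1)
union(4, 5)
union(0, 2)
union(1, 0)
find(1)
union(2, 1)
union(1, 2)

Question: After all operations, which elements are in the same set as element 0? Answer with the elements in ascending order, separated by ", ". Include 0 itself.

Answer: 0, 1, 2

Derivation:
Step 1: union(1, 0) -> merged; set of 1 now {0, 1}
Step 2: union(0, 1) -> already same set; set of 0 now {0, 1}
Step 3: find(1) -> no change; set of 1 is {0, 1}
Step 4: union(4, 5) -> merged; set of 4 now {4, 5}
Step 5: union(0, 2) -> merged; set of 0 now {0, 1, 2}
Step 6: union(1, 0) -> already same set; set of 1 now {0, 1, 2}
Step 7: find(1) -> no change; set of 1 is {0, 1, 2}
Step 8: union(2, 1) -> already same set; set of 2 now {0, 1, 2}
Step 9: union(1, 2) -> already same set; set of 1 now {0, 1, 2}
Component of 0: {0, 1, 2}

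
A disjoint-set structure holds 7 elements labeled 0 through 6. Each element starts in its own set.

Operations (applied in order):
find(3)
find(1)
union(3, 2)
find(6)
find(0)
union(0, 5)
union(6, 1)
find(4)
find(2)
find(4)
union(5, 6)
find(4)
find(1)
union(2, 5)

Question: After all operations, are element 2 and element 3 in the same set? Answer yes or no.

Step 1: find(3) -> no change; set of 3 is {3}
Step 2: find(1) -> no change; set of 1 is {1}
Step 3: union(3, 2) -> merged; set of 3 now {2, 3}
Step 4: find(6) -> no change; set of 6 is {6}
Step 5: find(0) -> no change; set of 0 is {0}
Step 6: union(0, 5) -> merged; set of 0 now {0, 5}
Step 7: union(6, 1) -> merged; set of 6 now {1, 6}
Step 8: find(4) -> no change; set of 4 is {4}
Step 9: find(2) -> no change; set of 2 is {2, 3}
Step 10: find(4) -> no change; set of 4 is {4}
Step 11: union(5, 6) -> merged; set of 5 now {0, 1, 5, 6}
Step 12: find(4) -> no change; set of 4 is {4}
Step 13: find(1) -> no change; set of 1 is {0, 1, 5, 6}
Step 14: union(2, 5) -> merged; set of 2 now {0, 1, 2, 3, 5, 6}
Set of 2: {0, 1, 2, 3, 5, 6}; 3 is a member.

Answer: yes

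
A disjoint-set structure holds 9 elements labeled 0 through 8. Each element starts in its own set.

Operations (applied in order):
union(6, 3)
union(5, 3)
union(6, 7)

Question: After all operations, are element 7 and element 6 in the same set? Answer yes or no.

Answer: yes

Derivation:
Step 1: union(6, 3) -> merged; set of 6 now {3, 6}
Step 2: union(5, 3) -> merged; set of 5 now {3, 5, 6}
Step 3: union(6, 7) -> merged; set of 6 now {3, 5, 6, 7}
Set of 7: {3, 5, 6, 7}; 6 is a member.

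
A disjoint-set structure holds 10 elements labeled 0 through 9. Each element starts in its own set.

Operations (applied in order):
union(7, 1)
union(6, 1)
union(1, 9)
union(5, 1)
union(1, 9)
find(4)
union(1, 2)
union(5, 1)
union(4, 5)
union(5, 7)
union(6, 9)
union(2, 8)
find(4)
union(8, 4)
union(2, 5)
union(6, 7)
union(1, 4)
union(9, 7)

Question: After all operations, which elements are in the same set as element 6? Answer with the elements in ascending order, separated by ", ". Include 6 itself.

Step 1: union(7, 1) -> merged; set of 7 now {1, 7}
Step 2: union(6, 1) -> merged; set of 6 now {1, 6, 7}
Step 3: union(1, 9) -> merged; set of 1 now {1, 6, 7, 9}
Step 4: union(5, 1) -> merged; set of 5 now {1, 5, 6, 7, 9}
Step 5: union(1, 9) -> already same set; set of 1 now {1, 5, 6, 7, 9}
Step 6: find(4) -> no change; set of 4 is {4}
Step 7: union(1, 2) -> merged; set of 1 now {1, 2, 5, 6, 7, 9}
Step 8: union(5, 1) -> already same set; set of 5 now {1, 2, 5, 6, 7, 9}
Step 9: union(4, 5) -> merged; set of 4 now {1, 2, 4, 5, 6, 7, 9}
Step 10: union(5, 7) -> already same set; set of 5 now {1, 2, 4, 5, 6, 7, 9}
Step 11: union(6, 9) -> already same set; set of 6 now {1, 2, 4, 5, 6, 7, 9}
Step 12: union(2, 8) -> merged; set of 2 now {1, 2, 4, 5, 6, 7, 8, 9}
Step 13: find(4) -> no change; set of 4 is {1, 2, 4, 5, 6, 7, 8, 9}
Step 14: union(8, 4) -> already same set; set of 8 now {1, 2, 4, 5, 6, 7, 8, 9}
Step 15: union(2, 5) -> already same set; set of 2 now {1, 2, 4, 5, 6, 7, 8, 9}
Step 16: union(6, 7) -> already same set; set of 6 now {1, 2, 4, 5, 6, 7, 8, 9}
Step 17: union(1, 4) -> already same set; set of 1 now {1, 2, 4, 5, 6, 7, 8, 9}
Step 18: union(9, 7) -> already same set; set of 9 now {1, 2, 4, 5, 6, 7, 8, 9}
Component of 6: {1, 2, 4, 5, 6, 7, 8, 9}

Answer: 1, 2, 4, 5, 6, 7, 8, 9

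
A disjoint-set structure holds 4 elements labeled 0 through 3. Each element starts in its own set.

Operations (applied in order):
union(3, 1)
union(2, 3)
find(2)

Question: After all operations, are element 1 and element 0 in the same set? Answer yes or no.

Step 1: union(3, 1) -> merged; set of 3 now {1, 3}
Step 2: union(2, 3) -> merged; set of 2 now {1, 2, 3}
Step 3: find(2) -> no change; set of 2 is {1, 2, 3}
Set of 1: {1, 2, 3}; 0 is not a member.

Answer: no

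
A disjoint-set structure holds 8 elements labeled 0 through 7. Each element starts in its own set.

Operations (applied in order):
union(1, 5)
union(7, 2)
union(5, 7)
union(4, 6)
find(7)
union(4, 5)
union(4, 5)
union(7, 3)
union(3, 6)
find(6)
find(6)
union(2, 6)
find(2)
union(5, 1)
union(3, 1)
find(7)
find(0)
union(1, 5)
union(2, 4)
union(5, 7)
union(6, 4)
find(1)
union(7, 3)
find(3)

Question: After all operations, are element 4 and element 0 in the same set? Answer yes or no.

Answer: no

Derivation:
Step 1: union(1, 5) -> merged; set of 1 now {1, 5}
Step 2: union(7, 2) -> merged; set of 7 now {2, 7}
Step 3: union(5, 7) -> merged; set of 5 now {1, 2, 5, 7}
Step 4: union(4, 6) -> merged; set of 4 now {4, 6}
Step 5: find(7) -> no change; set of 7 is {1, 2, 5, 7}
Step 6: union(4, 5) -> merged; set of 4 now {1, 2, 4, 5, 6, 7}
Step 7: union(4, 5) -> already same set; set of 4 now {1, 2, 4, 5, 6, 7}
Step 8: union(7, 3) -> merged; set of 7 now {1, 2, 3, 4, 5, 6, 7}
Step 9: union(3, 6) -> already same set; set of 3 now {1, 2, 3, 4, 5, 6, 7}
Step 10: find(6) -> no change; set of 6 is {1, 2, 3, 4, 5, 6, 7}
Step 11: find(6) -> no change; set of 6 is {1, 2, 3, 4, 5, 6, 7}
Step 12: union(2, 6) -> already same set; set of 2 now {1, 2, 3, 4, 5, 6, 7}
Step 13: find(2) -> no change; set of 2 is {1, 2, 3, 4, 5, 6, 7}
Step 14: union(5, 1) -> already same set; set of 5 now {1, 2, 3, 4, 5, 6, 7}
Step 15: union(3, 1) -> already same set; set of 3 now {1, 2, 3, 4, 5, 6, 7}
Step 16: find(7) -> no change; set of 7 is {1, 2, 3, 4, 5, 6, 7}
Step 17: find(0) -> no change; set of 0 is {0}
Step 18: union(1, 5) -> already same set; set of 1 now {1, 2, 3, 4, 5, 6, 7}
Step 19: union(2, 4) -> already same set; set of 2 now {1, 2, 3, 4, 5, 6, 7}
Step 20: union(5, 7) -> already same set; set of 5 now {1, 2, 3, 4, 5, 6, 7}
Step 21: union(6, 4) -> already same set; set of 6 now {1, 2, 3, 4, 5, 6, 7}
Step 22: find(1) -> no change; set of 1 is {1, 2, 3, 4, 5, 6, 7}
Step 23: union(7, 3) -> already same set; set of 7 now {1, 2, 3, 4, 5, 6, 7}
Step 24: find(3) -> no change; set of 3 is {1, 2, 3, 4, 5, 6, 7}
Set of 4: {1, 2, 3, 4, 5, 6, 7}; 0 is not a member.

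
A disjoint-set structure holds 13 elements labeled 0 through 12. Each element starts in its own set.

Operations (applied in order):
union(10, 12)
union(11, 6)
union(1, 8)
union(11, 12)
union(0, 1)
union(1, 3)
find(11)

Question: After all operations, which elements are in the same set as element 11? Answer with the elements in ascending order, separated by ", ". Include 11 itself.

Answer: 6, 10, 11, 12

Derivation:
Step 1: union(10, 12) -> merged; set of 10 now {10, 12}
Step 2: union(11, 6) -> merged; set of 11 now {6, 11}
Step 3: union(1, 8) -> merged; set of 1 now {1, 8}
Step 4: union(11, 12) -> merged; set of 11 now {6, 10, 11, 12}
Step 5: union(0, 1) -> merged; set of 0 now {0, 1, 8}
Step 6: union(1, 3) -> merged; set of 1 now {0, 1, 3, 8}
Step 7: find(11) -> no change; set of 11 is {6, 10, 11, 12}
Component of 11: {6, 10, 11, 12}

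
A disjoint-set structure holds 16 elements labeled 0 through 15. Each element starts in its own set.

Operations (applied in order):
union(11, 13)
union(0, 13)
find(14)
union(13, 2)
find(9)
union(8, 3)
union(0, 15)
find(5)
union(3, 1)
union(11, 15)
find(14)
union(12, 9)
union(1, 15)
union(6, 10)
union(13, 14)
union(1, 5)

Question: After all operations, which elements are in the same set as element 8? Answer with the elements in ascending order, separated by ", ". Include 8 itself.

Answer: 0, 1, 2, 3, 5, 8, 11, 13, 14, 15

Derivation:
Step 1: union(11, 13) -> merged; set of 11 now {11, 13}
Step 2: union(0, 13) -> merged; set of 0 now {0, 11, 13}
Step 3: find(14) -> no change; set of 14 is {14}
Step 4: union(13, 2) -> merged; set of 13 now {0, 2, 11, 13}
Step 5: find(9) -> no change; set of 9 is {9}
Step 6: union(8, 3) -> merged; set of 8 now {3, 8}
Step 7: union(0, 15) -> merged; set of 0 now {0, 2, 11, 13, 15}
Step 8: find(5) -> no change; set of 5 is {5}
Step 9: union(3, 1) -> merged; set of 3 now {1, 3, 8}
Step 10: union(11, 15) -> already same set; set of 11 now {0, 2, 11, 13, 15}
Step 11: find(14) -> no change; set of 14 is {14}
Step 12: union(12, 9) -> merged; set of 12 now {9, 12}
Step 13: union(1, 15) -> merged; set of 1 now {0, 1, 2, 3, 8, 11, 13, 15}
Step 14: union(6, 10) -> merged; set of 6 now {6, 10}
Step 15: union(13, 14) -> merged; set of 13 now {0, 1, 2, 3, 8, 11, 13, 14, 15}
Step 16: union(1, 5) -> merged; set of 1 now {0, 1, 2, 3, 5, 8, 11, 13, 14, 15}
Component of 8: {0, 1, 2, 3, 5, 8, 11, 13, 14, 15}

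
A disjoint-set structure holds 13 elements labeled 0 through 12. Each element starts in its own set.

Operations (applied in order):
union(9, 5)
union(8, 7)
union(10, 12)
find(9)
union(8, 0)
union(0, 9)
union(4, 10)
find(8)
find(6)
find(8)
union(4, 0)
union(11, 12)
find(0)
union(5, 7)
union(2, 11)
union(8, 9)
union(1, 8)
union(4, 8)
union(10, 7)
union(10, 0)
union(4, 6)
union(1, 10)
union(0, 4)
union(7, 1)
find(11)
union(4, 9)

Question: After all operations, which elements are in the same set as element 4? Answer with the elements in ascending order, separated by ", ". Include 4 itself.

Answer: 0, 1, 2, 4, 5, 6, 7, 8, 9, 10, 11, 12

Derivation:
Step 1: union(9, 5) -> merged; set of 9 now {5, 9}
Step 2: union(8, 7) -> merged; set of 8 now {7, 8}
Step 3: union(10, 12) -> merged; set of 10 now {10, 12}
Step 4: find(9) -> no change; set of 9 is {5, 9}
Step 5: union(8, 0) -> merged; set of 8 now {0, 7, 8}
Step 6: union(0, 9) -> merged; set of 0 now {0, 5, 7, 8, 9}
Step 7: union(4, 10) -> merged; set of 4 now {4, 10, 12}
Step 8: find(8) -> no change; set of 8 is {0, 5, 7, 8, 9}
Step 9: find(6) -> no change; set of 6 is {6}
Step 10: find(8) -> no change; set of 8 is {0, 5, 7, 8, 9}
Step 11: union(4, 0) -> merged; set of 4 now {0, 4, 5, 7, 8, 9, 10, 12}
Step 12: union(11, 12) -> merged; set of 11 now {0, 4, 5, 7, 8, 9, 10, 11, 12}
Step 13: find(0) -> no change; set of 0 is {0, 4, 5, 7, 8, 9, 10, 11, 12}
Step 14: union(5, 7) -> already same set; set of 5 now {0, 4, 5, 7, 8, 9, 10, 11, 12}
Step 15: union(2, 11) -> merged; set of 2 now {0, 2, 4, 5, 7, 8, 9, 10, 11, 12}
Step 16: union(8, 9) -> already same set; set of 8 now {0, 2, 4, 5, 7, 8, 9, 10, 11, 12}
Step 17: union(1, 8) -> merged; set of 1 now {0, 1, 2, 4, 5, 7, 8, 9, 10, 11, 12}
Step 18: union(4, 8) -> already same set; set of 4 now {0, 1, 2, 4, 5, 7, 8, 9, 10, 11, 12}
Step 19: union(10, 7) -> already same set; set of 10 now {0, 1, 2, 4, 5, 7, 8, 9, 10, 11, 12}
Step 20: union(10, 0) -> already same set; set of 10 now {0, 1, 2, 4, 5, 7, 8, 9, 10, 11, 12}
Step 21: union(4, 6) -> merged; set of 4 now {0, 1, 2, 4, 5, 6, 7, 8, 9, 10, 11, 12}
Step 22: union(1, 10) -> already same set; set of 1 now {0, 1, 2, 4, 5, 6, 7, 8, 9, 10, 11, 12}
Step 23: union(0, 4) -> already same set; set of 0 now {0, 1, 2, 4, 5, 6, 7, 8, 9, 10, 11, 12}
Step 24: union(7, 1) -> already same set; set of 7 now {0, 1, 2, 4, 5, 6, 7, 8, 9, 10, 11, 12}
Step 25: find(11) -> no change; set of 11 is {0, 1, 2, 4, 5, 6, 7, 8, 9, 10, 11, 12}
Step 26: union(4, 9) -> already same set; set of 4 now {0, 1, 2, 4, 5, 6, 7, 8, 9, 10, 11, 12}
Component of 4: {0, 1, 2, 4, 5, 6, 7, 8, 9, 10, 11, 12}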